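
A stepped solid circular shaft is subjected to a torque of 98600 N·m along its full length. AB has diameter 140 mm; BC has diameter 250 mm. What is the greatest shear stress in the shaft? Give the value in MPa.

183 MPa

Under the same torque, τ_max = 16T/(πd³) is largest where d is smallest — segment AB (d = 140 mm).
τ_max = 16·98600/(π·(0.140)³) = 1.830×10^8 Pa.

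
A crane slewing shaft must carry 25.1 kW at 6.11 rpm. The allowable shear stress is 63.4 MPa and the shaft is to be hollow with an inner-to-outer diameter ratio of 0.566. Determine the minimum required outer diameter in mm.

ω = 2π·6.11/60 = 0.6398 rad/s, so T = P/ω = 25.1×10³ / 0.6398 = 39230 N·m.
For a hollow shaft with d_i/d_o = 0.566: τ_max = 16T/(π d_o³ (1−k⁴)), so d_o = [16T/(π τ_allow (1−k⁴))]^(1/3) = [16·39230/(π·6.34×10^7·0.8974)]^(1/3) = 0.1520 m.

152 mm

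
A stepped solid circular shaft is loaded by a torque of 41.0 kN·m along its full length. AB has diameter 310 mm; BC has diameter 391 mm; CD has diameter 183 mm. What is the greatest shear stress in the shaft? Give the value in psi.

Under the same torque, τ_max = 16T/(πd³) is largest where d is smallest — segment CD (d = 183 mm).
τ_max = 16·41000/(π·(0.183)³) = 3.407×10^7 Pa.

4940 psi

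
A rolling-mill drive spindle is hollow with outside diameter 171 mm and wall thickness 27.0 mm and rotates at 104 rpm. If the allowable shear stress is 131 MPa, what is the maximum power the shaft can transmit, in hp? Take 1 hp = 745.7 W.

1470 hp

J = π(d_o⁴ − d_i⁴)/32 = π(0.171⁴ − 0.117⁴)/32 = 6.555×10^-5 m⁴.
T_max = τ_allow·J/r = 1.31×10^8 × 6.555×10^-5 / 0.0855 = 100400 N·m.
ω = 2π·104/60 = 10.89 rad/s, so P_max = T_max·ω = 1.094×10^6 W.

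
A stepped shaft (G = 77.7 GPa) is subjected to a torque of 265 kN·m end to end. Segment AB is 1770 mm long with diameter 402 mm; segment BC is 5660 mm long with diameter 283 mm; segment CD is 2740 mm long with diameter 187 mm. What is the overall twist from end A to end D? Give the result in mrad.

111 mrad

J_AB = π(0.402)⁴/32 = 2.56×10^-3 m⁴; J_BC = π(0.283)⁴/32 = 6.30×10^-4 m⁴; J_CD = π(0.187)⁴/32 = 1.20×10^-4 m⁴.
θ = (T/G)·Σ L_i/J_i = (265000/77.7×10⁹)·(1.77/2.56×10^-3 + 5.66/6.30×10^-4 + 2.74/1.20×10^-4) = 0.1109 rad.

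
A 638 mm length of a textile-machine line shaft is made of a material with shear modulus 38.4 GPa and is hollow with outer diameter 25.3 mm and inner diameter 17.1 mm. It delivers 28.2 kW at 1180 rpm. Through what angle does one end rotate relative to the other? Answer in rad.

ω = 2π·1180/60 = 123.6 rad/s, so T = P/ω = 28.2×10³ / 123.6 = 228.2 N·m.
J = π(d_o⁴ − d_i⁴)/32 = π(0.0253⁴ − 0.0171⁴)/32 = 3.183×10^-8 m⁴.
θ = T·L/(G·J) = 228.2 × 0.638 / (38.4×10⁹ × 3.183×10^-8) = 0.1191 rad.

0.119 rad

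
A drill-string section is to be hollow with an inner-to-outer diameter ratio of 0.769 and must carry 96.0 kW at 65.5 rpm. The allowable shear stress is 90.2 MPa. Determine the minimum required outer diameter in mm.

107 mm

ω = 2π·65.5/60 = 6.859 rad/s, so T = P/ω = 96.0×10³ / 6.859 = 14000 N·m.
For a hollow shaft with d_i/d_o = 0.769: τ_max = 16T/(π d_o³ (1−k⁴)), so d_o = [16T/(π τ_allow (1−k⁴))]^(1/3) = [16·14000/(π·9.02×10^7·0.6503)]^(1/3) = 0.1067 m.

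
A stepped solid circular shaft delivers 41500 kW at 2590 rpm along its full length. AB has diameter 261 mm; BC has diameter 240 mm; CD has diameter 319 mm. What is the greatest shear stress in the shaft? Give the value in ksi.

ω = 2π·2590/60 = 271.2 rad/s, so T = P/ω = 41500×10³ / 271.2 = 153000 N·m.
Under the same torque, τ_max = 16T/(πd³) is largest where d is smallest — segment BC (d = 240 mm).
τ_max = 16·153000/(π·(0.240)³) = 5.637×10^7 Pa.

8.18 ksi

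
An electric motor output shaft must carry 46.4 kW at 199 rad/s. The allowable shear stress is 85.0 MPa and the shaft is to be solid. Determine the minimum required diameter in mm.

ω = 199 rad/s, so T = P/ω = 46.4×10³ / 199.0 = 233.2 N·m.
For a solid shaft τ_max = 16T/(πd³), so d = (16T/(π τ_allow))^(1/3) = (16·233.2/(π·8.50×10^7))^(1/3) = 0.02408 m.

24.1 mm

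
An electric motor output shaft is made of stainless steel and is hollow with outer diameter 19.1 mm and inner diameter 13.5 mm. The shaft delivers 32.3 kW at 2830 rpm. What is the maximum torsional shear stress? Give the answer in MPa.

ω = 2π·2830/60 = 296.4 rad/s, so T = P/ω = 32.3×10³ / 296.4 = 109.0 N·m.
J = π(d_o⁴ − d_i⁴)/32 = π(0.0191⁴ − 0.0135⁴)/32 = 9.805×10^-9 m⁴.
τ_max = T·r/J = 109.0 × 0.00955 / 9.805×10^-9 = 1.062×10^8 Pa.

106 MPa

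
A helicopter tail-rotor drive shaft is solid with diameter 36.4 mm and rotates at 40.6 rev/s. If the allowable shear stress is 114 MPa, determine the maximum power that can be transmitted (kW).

275 kW

J = πd⁴/32 = π(0.0364)⁴/32 = 1.723×10^-7 m⁴.
T_max = τ_allow·J/r = 1.14×10^8 × 1.723×10^-7 / 0.0182 = 1080 N·m.
ω = 2π·40.6 = 255.1 rad/s, so P_max = T_max·ω = 2.754×10^5 W.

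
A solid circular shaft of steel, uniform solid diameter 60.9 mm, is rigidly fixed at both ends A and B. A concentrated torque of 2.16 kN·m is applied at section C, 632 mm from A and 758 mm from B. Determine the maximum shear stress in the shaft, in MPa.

With uniform GJ and both ends fixed, compatibility θ_AC = θ_CB gives T_A·a = T_B·b, together with T_A + T_B = T₀.
T_A = T₀·b/(a+b) = 2160·758/1390 = 1178 N·m; T_B = 982.1 N·m.
τ in each portion: τ_AC = 2.66×10^7 Pa, τ_CB = 2.21×10^7 Pa; maximum is in AC.
τ_max = T_AC·r/J = 1178·0.0304/1.35×10^-6 = 2.656×10^7 Pa.

26.6 MPa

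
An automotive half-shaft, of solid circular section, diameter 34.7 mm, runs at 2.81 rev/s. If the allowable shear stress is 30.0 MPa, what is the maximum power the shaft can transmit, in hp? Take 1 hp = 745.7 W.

J = πd⁴/32 = π(0.0347)⁴/32 = 1.423×10^-7 m⁴.
T_max = τ_allow·J/r = 3.00×10^7 × 1.423×10^-7 / 0.0174 = 246.1 N·m.
ω = 2π·2.81 = 17.66 rad/s, so P_max = T_max·ω = 4345 W.

5.83 hp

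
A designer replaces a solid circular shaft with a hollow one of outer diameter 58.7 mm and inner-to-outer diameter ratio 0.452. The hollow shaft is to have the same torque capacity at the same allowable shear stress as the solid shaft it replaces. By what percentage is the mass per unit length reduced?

Equal τ_max and T ⇒ the solid shaft needs d_s³ = d_o³(1−k⁴), so d_s = 58.7·(1−0.452⁴)^(1/3) = 57.87 mm.
Area ratio A_h/A_s = d_o²(1−k²)/d_s² = (1−k²)/(1−k⁴)^(2/3) = 0.8186.
Mass saving = 1 − 0.8186 = 18.1 %.

18.1 %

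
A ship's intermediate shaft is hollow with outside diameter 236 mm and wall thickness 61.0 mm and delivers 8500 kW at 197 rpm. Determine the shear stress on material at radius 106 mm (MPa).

ω = 2π·197/60 = 20.63 rad/s, so T = P/ω = 8500×10³ / 20.63 = 412000 N·m.
J = π(d_o⁴ − d_i⁴)/32 = π(0.236⁴ − 0.114⁴)/32 = 2.880×10^-4 m⁴.
Shear stress varies linearly with radius: τ = T·r/J = 412000 × 0.106 / 2.880×10^-4 = 1.517×10^8 Pa.

152 MPa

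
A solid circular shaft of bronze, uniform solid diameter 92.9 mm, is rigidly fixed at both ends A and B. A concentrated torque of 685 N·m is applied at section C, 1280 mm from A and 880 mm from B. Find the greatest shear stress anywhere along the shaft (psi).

374 psi

With uniform GJ and both ends fixed, compatibility θ_AC = θ_CB gives T_A·a = T_B·b, together with T_A + T_B = T₀.
T_A = T₀·b/(a+b) = 685.0·880/2160 = 279.1 N·m; T_B = 405.9 N·m.
τ in each portion: τ_AC = 1.77×10^6 Pa, τ_CB = 2.58×10^6 Pa; maximum is in CB.
τ_max = T_CB·r/J = 405.9·0.0465/7.31×10^-6 = 2.579×10^6 Pa.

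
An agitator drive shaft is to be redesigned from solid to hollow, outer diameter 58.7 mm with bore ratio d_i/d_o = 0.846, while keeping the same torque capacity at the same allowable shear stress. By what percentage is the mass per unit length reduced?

Equal τ_max and T ⇒ the solid shaft needs d_s³ = d_o³(1−k⁴), so d_s = 58.7·(1−0.846⁴)^(1/3) = 46.21 mm.
Area ratio A_h/A_s = d_o²(1−k²)/d_s² = (1−k²)/(1−k⁴)^(2/3) = 0.4588.
Mass saving = 1 − 0.4588 = 54.1 %.

54.1 %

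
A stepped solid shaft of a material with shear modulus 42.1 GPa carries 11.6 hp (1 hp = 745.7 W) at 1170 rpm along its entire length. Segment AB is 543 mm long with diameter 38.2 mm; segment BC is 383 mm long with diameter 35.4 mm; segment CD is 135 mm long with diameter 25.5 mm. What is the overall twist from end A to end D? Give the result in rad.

ω = 2π·1170/60 = 122.5 rad/s, so T = P/ω = 11.6×745.7 / 122.5 = 70.60 N·m.
J_AB = π(0.0382)⁴/32 = 2.09×10^-7 m⁴; J_BC = π(0.0354)⁴/32 = 1.54×10^-7 m⁴; J_CD = π(0.0255)⁴/32 = 4.15×10^-8 m⁴.
θ = (T/G)·Σ L_i/J_i = (70.60/42.1×10⁹)·(0.543/2.09×10^-7 + 0.383/1.54×10^-7 + 0.135/4.15×10^-8) = 0.01398 rad.

0.0140 rad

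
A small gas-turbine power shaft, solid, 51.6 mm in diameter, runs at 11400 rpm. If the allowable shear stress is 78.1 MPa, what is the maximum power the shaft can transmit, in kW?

J = πd⁴/32 = π(0.0516)⁴/32 = 6.960×10^-7 m⁴.
T_max = τ_allow·J/r = 7.81×10^7 × 6.960×10^-7 / 0.0258 = 2107 N·m.
ω = 2π·11400/60 = 1194 rad/s, so P_max = T_max·ω = 2.515×10^6 W.

2520 kW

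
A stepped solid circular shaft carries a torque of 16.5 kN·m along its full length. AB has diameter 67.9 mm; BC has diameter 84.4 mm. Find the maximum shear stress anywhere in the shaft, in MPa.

Under the same torque, τ_max = 16T/(πd³) is largest where d is smallest — segment AB (d = 67.9 mm).
τ_max = 16·16500/(π·(0.0679)³) = 2.684×10^8 Pa.

268 MPa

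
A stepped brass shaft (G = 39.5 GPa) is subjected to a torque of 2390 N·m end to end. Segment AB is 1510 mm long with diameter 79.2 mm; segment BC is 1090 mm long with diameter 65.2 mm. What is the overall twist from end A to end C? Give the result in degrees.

J_AB = π(0.0792)⁴/32 = 3.86×10^-6 m⁴; J_BC = π(0.0652)⁴/32 = 1.77×10^-6 m⁴.
θ = (T/G)·Σ L_i/J_i = (2390/39.5×10⁹)·(1.51/3.86×10^-6 + 1.09/1.77×10^-6) = 0.06083 rad.

3.49°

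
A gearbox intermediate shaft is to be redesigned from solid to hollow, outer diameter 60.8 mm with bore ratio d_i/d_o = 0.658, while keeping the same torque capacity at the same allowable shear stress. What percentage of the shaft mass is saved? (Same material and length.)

34.9 %

Equal τ_max and T ⇒ the solid shaft needs d_s³ = d_o³(1−k⁴), so d_s = 60.8·(1−0.658⁴)^(1/3) = 56.74 mm.
Area ratio A_h/A_s = d_o²(1−k²)/d_s² = (1−k²)/(1−k⁴)^(2/3) = 0.6512.
Mass saving = 1 − 0.6512 = 34.9 %.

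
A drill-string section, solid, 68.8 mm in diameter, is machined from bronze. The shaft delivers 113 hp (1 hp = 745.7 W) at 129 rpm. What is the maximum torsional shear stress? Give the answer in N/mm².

97.6 N/mm²

ω = 2π·129/60 = 13.51 rad/s, so T = P/ω = 113×745.7 / 13.51 = 6238 N·m.
J = πd⁴/32 = π(0.0688)⁴/32 = 2.200×10^-6 m⁴.
τ_max = T·r/J = 6238 × 0.0344 / 2.200×10^-6 = 9.755×10^7 Pa.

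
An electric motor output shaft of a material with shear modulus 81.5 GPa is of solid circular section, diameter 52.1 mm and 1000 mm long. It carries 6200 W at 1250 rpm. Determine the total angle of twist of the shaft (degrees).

ω = 2π·1250/60 = 130.9 rad/s, so T = P/ω = 6200 / 130.9 = 47.36 N·m.
J = πd⁴/32 = π(0.0521)⁴/32 = 7.234×10^-7 m⁴.
θ = T·L/(G·J) = 47.36 × 1.00 / (81.5×10⁹ × 7.234×10^-7) = 8.034×10^-4 rad.

0.0460°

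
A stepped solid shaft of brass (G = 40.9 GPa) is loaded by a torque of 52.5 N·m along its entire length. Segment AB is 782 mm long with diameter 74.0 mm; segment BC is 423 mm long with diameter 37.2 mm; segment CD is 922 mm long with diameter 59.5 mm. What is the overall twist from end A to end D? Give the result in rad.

J_AB = π(0.0740)⁴/32 = 2.94×10^-6 m⁴; J_BC = π(0.0372)⁴/32 = 1.88×10^-7 m⁴; J_CD = π(0.0595)⁴/32 = 1.23×10^-6 m⁴.
θ = (T/G)·Σ L_i/J_i = (52.50/40.9×10⁹)·(0.782/2.94×10^-6 + 0.423/1.88×10^-7 + 0.922/1.23×10^-6) = 4.191×10^-3 rad.

0.00419 rad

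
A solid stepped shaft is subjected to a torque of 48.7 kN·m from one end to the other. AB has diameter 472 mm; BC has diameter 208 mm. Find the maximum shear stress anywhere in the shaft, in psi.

4000 psi

Under the same torque, τ_max = 16T/(πd³) is largest where d is smallest — segment BC (d = 208 mm).
τ_max = 16·48700/(π·(0.208)³) = 2.756×10^7 Pa.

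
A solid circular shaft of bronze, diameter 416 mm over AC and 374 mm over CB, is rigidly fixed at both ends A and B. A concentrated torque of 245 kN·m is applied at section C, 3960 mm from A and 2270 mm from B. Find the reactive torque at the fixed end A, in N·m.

Compatibility: T_A·a/J_AC = T_B·b/J_CB with T_A + T_B = T₀.
J_AC = 2.94×10^-3 m⁴, J_CB = 1.92×10^-3 m⁴, so T_A = T₀·(J_AC/a)/((J_AC/a)+(J_CB/b)) = 114500 N·m, T_B = 130500 N·m.

115000 N·m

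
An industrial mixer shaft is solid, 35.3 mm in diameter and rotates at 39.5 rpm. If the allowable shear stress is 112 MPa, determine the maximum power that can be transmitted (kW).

J = πd⁴/32 = π(0.0353)⁴/32 = 1.524×10^-7 m⁴.
T_max = τ_allow·J/r = 1.12×10^8 × 1.524×10^-7 / 0.0176 = 967.3 N·m.
ω = 2π·39.5/60 = 4.136 rad/s, so P_max = T_max·ω = 4001 W.

4.00 kW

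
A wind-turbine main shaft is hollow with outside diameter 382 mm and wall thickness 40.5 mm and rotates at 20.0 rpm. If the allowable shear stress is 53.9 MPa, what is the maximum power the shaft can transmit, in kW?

J = π(d_o⁴ − d_i⁴)/32 = π(0.382⁴ − 0.301⁴)/32 = 1.285×10^-3 m⁴.
T_max = τ_allow·J/r = 5.39×10^7 × 1.285×10^-3 / 0.191 = 362500 N·m.
ω = 2π·20.0/60 = 2.094 rad/s, so P_max = T_max·ω = 7.593×10^5 W.

759 kW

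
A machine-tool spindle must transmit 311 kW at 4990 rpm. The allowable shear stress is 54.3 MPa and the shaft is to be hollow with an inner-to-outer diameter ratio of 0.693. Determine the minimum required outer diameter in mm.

41.7 mm

ω = 2π·4990/60 = 522.6 rad/s, so T = P/ω = 311×10³ / 522.6 = 595.2 N·m.
For a hollow shaft with d_i/d_o = 0.693: τ_max = 16T/(π d_o³ (1−k⁴)), so d_o = [16T/(π τ_allow (1−k⁴))]^(1/3) = [16·595.2/(π·5.43×10^7·0.7694)]^(1/3) = 0.04171 m.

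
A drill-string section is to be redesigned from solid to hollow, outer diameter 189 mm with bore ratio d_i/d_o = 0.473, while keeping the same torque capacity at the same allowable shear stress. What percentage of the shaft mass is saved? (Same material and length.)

19.7 %

Equal τ_max and T ⇒ the solid shaft needs d_s³ = d_o³(1−k⁴), so d_s = 189·(1−0.473⁴)^(1/3) = 185.8 mm.
Area ratio A_h/A_s = d_o²(1−k²)/d_s² = (1−k²)/(1−k⁴)^(2/3) = 0.8033.
Mass saving = 1 − 0.8033 = 19.7 %.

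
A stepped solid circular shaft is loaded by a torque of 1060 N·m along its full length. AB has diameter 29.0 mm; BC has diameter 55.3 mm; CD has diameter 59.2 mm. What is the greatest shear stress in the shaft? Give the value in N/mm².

Under the same torque, τ_max = 16T/(πd³) is largest where d is smallest — segment AB (d = 29.0 mm).
τ_max = 16·1060/(π·(0.0290)³) = 2.214×10^8 Pa.

221 N/mm²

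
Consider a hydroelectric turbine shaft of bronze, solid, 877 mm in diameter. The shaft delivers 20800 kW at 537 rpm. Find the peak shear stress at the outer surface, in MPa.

ω = 2π·537/60 = 56.23 rad/s, so T = P/ω = 20800×10³ / 56.23 = 369900 N·m.
J = πd⁴/32 = π(0.877)⁴/32 = 0.05808 m⁴.
τ_max = T·r/J = 369900 × 0.439 / 0.05808 = 2.793×10^6 Pa.

2.79 MPa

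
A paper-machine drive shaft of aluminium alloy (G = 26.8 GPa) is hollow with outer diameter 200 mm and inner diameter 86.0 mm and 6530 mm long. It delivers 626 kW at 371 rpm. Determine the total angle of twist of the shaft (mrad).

ω = 2π·371/60 = 38.85 rad/s, so T = P/ω = 626×10³ / 38.85 = 16110 N·m.
J = π(d_o⁴ − d_i⁴)/32 = π(0.200⁴ − 0.0860⁴)/32 = 1.517×10^-4 m⁴.
θ = T·L/(G·J) = 16110 × 6.53 / (26.8×10⁹ × 1.517×10^-4) = 0.02588 rad.

25.9 mrad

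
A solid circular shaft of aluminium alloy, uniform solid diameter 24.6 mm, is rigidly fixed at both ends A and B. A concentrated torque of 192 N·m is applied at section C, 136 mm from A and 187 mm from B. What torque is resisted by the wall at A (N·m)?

With uniform GJ and both ends fixed, compatibility θ_AC = θ_CB gives T_A·a = T_B·b, together with T_A + T_B = T₀.
T_A = T₀·b/(a+b) = 192.0·187/323.0 = 111.2 N·m; T_B = 80.84 N·m.

111 N·m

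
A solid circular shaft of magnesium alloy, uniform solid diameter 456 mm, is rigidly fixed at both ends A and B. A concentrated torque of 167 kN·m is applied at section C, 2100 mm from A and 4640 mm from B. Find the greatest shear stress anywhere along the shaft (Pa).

With uniform GJ and both ends fixed, compatibility θ_AC = θ_CB gives T_A·a = T_B·b, together with T_A + T_B = T₀.
T_A = T₀·b/(a+b) = 167000·4640/6740 = 115000 N·m; T_B = 52030 N·m.
τ in each portion: τ_AC = 6.18×10^6 Pa, τ_CB = 2.79×10^6 Pa; maximum is in AC.
τ_max = T_AC·r/J = 115000·0.228/4.24×10^-3 = 6.175×10^6 Pa.

6.18e6 Pa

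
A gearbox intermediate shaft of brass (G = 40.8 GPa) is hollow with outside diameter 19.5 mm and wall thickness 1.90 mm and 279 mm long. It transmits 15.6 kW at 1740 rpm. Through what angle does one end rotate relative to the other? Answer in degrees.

4.08°

ω = 2π·1740/60 = 182.2 rad/s, so T = P/ω = 15.6×10³ / 182.2 = 85.61 N·m.
J = π(d_o⁴ − d_i⁴)/32 = π(0.0195⁴ − 0.0157⁴)/32 = 8.230×10^-9 m⁴.
θ = T·L/(G·J) = 85.61 × 0.279 / (40.8×10⁹ × 8.230×10^-9) = 0.07113 rad.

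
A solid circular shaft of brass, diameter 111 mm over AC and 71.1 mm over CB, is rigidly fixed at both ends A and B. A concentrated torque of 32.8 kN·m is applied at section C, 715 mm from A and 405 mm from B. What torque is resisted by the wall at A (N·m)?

Compatibility: T_A·a/J_AC = T_B·b/J_CB with T_A + T_B = T₀.
J_AC = 1.49×10^-5 m⁴, J_CB = 2.51×10^-6 m⁴, so T_A = T₀·(J_AC/a)/((J_AC/a)+(J_CB/b)) = 25290 N·m, T_B = 7515 N·m.

25300 N·m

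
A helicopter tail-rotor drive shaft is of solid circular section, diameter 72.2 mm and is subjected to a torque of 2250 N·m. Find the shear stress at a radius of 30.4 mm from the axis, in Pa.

2.56e7 Pa

J = πd⁴/32 = π(0.0722)⁴/32 = 2.668×10^-6 m⁴.
Shear stress varies linearly with radius: τ = T·r/J = 2250 × 0.0304 / 2.668×10^-6 = 2.564×10^7 Pa.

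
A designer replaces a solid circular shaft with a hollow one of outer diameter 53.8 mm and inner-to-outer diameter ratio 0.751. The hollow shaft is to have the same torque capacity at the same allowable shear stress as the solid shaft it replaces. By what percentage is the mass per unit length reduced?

43.7 %

Equal τ_max and T ⇒ the solid shaft needs d_s³ = d_o³(1−k⁴), so d_s = 53.8·(1−0.751⁴)^(1/3) = 47.35 mm.
Area ratio A_h/A_s = d_o²(1−k²)/d_s² = (1−k²)/(1−k⁴)^(2/3) = 0.5628.
Mass saving = 1 − 0.5628 = 43.7 %.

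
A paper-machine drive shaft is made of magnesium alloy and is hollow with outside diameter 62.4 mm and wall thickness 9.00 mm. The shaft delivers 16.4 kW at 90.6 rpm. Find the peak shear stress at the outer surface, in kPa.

48700 kPa

ω = 2π·90.6/60 = 9.488 rad/s, so T = P/ω = 16.4×10³ / 9.488 = 1729 N·m.
J = π(d_o⁴ − d_i⁴)/32 = π(0.0624⁴ − 0.0444⁴)/32 = 1.107×10^-6 m⁴.
τ_max = T·r/J = 1729 × 0.0312 / 1.107×10^-6 = 4.872×10^7 Pa.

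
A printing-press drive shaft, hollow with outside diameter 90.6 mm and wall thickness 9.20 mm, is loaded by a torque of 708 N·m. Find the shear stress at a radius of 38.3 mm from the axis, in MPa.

6.87 MPa

J = π(d_o⁴ − d_i⁴)/32 = π(0.0906⁴ − 0.0722⁴)/32 = 3.947×10^-6 m⁴.
Shear stress varies linearly with radius: τ = T·r/J = 708.0 × 0.0383 / 3.947×10^-6 = 6.870×10^6 Pa.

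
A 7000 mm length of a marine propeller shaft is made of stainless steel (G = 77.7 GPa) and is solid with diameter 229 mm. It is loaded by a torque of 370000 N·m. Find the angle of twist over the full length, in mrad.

123 mrad

J = πd⁴/32 = π(0.229)⁴/32 = 2.700×10^-4 m⁴.
θ = T·L/(G·J) = 370000 × 7.00 / (77.7×10⁹ × 2.700×10^-4) = 0.1235 rad.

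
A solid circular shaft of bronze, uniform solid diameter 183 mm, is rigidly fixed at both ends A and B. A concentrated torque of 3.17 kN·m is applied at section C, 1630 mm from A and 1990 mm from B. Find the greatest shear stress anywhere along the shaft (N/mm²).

1.45 N/mm²

With uniform GJ and both ends fixed, compatibility θ_AC = θ_CB gives T_A·a = T_B·b, together with T_A + T_B = T₀.
T_A = T₀·b/(a+b) = 3170·1990/3620 = 1743 N·m; T_B = 1427 N·m.
τ in each portion: τ_AC = 1.45×10^6 Pa, τ_CB = 1.19×10^6 Pa; maximum is in AC.
τ_max = T_AC·r/J = 1743·0.0915/1.10×10^-4 = 1.448×10^6 Pa.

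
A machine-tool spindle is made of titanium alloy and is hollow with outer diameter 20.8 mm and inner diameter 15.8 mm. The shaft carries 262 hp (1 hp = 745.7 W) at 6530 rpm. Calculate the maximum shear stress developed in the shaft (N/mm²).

ω = 2π·6530/60 = 683.8 rad/s, so T = P/ω = 262×745.7 / 683.8 = 285.7 N·m.
J = π(d_o⁴ − d_i⁴)/32 = π(0.0208⁴ − 0.0158⁴)/32 = 1.226×10^-8 m⁴.
τ_max = T·r/J = 285.7 × 0.0104 / 1.226×10^-8 = 2.424×10^8 Pa.

242 N/mm²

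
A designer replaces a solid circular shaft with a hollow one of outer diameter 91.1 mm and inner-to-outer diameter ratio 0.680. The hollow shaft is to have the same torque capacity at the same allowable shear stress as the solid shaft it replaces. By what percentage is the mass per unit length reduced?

Equal τ_max and T ⇒ the solid shaft needs d_s³ = d_o³(1−k⁴), so d_s = 91.1·(1−0.680⁴)^(1/3) = 84.08 mm.
Area ratio A_h/A_s = d_o²(1−k²)/d_s² = (1−k²)/(1−k⁴)^(2/3) = 0.6311.
Mass saving = 1 − 0.6311 = 36.9 %.

36.9 %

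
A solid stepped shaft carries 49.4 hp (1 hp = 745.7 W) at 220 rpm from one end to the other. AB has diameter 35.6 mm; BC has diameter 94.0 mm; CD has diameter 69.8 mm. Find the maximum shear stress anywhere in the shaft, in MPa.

ω = 2π·220/60 = 23.04 rad/s, so T = P/ω = 49.4×745.7 / 23.04 = 1599 N·m.
Under the same torque, τ_max = 16T/(πd³) is largest where d is smallest — segment AB (d = 35.6 mm).
τ_max = 16·1599/(π·(0.0356)³) = 1.805×10^8 Pa.

180 MPa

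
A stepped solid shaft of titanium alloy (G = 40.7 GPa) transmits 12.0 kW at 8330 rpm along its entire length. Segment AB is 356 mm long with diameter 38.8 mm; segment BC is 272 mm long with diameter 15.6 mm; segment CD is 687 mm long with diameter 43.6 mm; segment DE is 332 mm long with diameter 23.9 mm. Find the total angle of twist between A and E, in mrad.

20.5 mrad

ω = 2π·8330/60 = 872.3 rad/s, so T = P/ω = 12.0×10³ / 872.3 = 13.76 N·m.
J_AB = π(0.0388)⁴/32 = 2.22×10^-7 m⁴; J_BC = π(0.0156)⁴/32 = 5.81×10^-9 m⁴; J_CD = π(0.0436)⁴/32 = 3.55×10^-7 m⁴; J_DE = π(0.0239)⁴/32 = 3.20×10^-8 m⁴.
θ = (T/G)·Σ L_i/J_i = (13.76/40.7×10⁹)·(0.356/2.22×10^-7 + 0.272/5.81×10^-9 + 0.687/3.55×10^-7 + 0.332/3.20×10^-8) = 0.02051 rad.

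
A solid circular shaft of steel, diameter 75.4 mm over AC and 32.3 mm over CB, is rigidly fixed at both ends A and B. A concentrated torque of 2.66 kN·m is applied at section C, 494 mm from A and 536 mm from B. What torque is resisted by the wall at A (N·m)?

Compatibility: T_A·a/J_AC = T_B·b/J_CB with T_A + T_B = T₀.
J_AC = 3.17×10^-6 m⁴, J_CB = 1.07×10^-7 m⁴, so T_A = T₀·(J_AC/a)/((J_AC/a)+(J_CB/b)) = 2580 N·m, T_B = 80.07 N·m.

2580 N·m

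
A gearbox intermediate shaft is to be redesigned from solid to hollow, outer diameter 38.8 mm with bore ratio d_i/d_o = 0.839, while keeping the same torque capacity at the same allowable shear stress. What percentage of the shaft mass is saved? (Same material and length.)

53.3 %

Equal τ_max and T ⇒ the solid shaft needs d_s³ = d_o³(1−k⁴), so d_s = 38.8·(1−0.839⁴)^(1/3) = 30.89 mm.
Area ratio A_h/A_s = d_o²(1−k²)/d_s² = (1−k²)/(1−k⁴)^(2/3) = 0.4672.
Mass saving = 1 − 0.4672 = 53.3 %.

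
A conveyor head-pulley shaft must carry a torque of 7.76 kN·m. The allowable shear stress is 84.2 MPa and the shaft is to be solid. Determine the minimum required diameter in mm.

77.7 mm

For a solid shaft τ_max = 16T/(πd³), so d = (16T/(π τ_allow))^(1/3) = (16·7760/(π·8.42×10^7))^(1/3) = 0.07772 m.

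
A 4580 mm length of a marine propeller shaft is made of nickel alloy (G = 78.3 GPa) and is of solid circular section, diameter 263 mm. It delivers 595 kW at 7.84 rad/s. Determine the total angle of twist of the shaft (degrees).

ω = 7.84 rad/s, so T = P/ω = 595×10³ / 7.840 = 75890 N·m.
J = πd⁴/32 = π(0.263)⁴/32 = 4.697×10^-4 m⁴.
θ = T·L/(G·J) = 75890 × 4.58 / (78.3×10⁹ × 4.697×10^-4) = 9.451×10^-3 rad.

0.542°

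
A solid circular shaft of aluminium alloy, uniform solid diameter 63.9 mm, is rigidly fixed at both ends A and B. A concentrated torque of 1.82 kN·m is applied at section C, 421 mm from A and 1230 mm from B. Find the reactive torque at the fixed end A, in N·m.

1360 N·m

With uniform GJ and both ends fixed, compatibility θ_AC = θ_CB gives T_A·a = T_B·b, together with T_A + T_B = T₀.
T_A = T₀·b/(a+b) = 1820·1230/1651 = 1356 N·m; T_B = 464.1 N·m.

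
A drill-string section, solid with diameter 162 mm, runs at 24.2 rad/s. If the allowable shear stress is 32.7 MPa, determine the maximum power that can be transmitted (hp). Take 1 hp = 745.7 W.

J = πd⁴/32 = π(0.162)⁴/32 = 6.762×10^-5 m⁴.
T_max = τ_allow·J/r = 3.27×10^7 × 6.762×10^-5 / 0.0810 = 27300 N·m.
ω = 24.2 rad/s, so P_max = T_max·ω = 6.606×10^5 W.

886 hp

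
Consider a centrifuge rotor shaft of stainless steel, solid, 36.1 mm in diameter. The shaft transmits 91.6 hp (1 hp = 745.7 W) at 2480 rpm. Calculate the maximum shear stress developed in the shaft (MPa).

ω = 2π·2480/60 = 259.7 rad/s, so T = P/ω = 91.6×745.7 / 259.7 = 263.0 N·m.
J = πd⁴/32 = π(0.0361)⁴/32 = 1.667×10^-7 m⁴.
τ_max = T·r/J = 263.0 × 0.0181 / 1.667×10^-7 = 2.847×10^7 Pa.

28.5 MPa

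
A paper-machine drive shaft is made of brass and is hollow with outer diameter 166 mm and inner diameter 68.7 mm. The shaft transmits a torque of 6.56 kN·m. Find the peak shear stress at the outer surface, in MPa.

7.52 MPa

J = π(d_o⁴ − d_i⁴)/32 = π(0.166⁴ − 0.0687⁴)/32 = 7.236×10^-5 m⁴.
τ_max = T·r/J = 6560 × 0.0830 / 7.236×10^-5 = 7.525×10^6 Pa.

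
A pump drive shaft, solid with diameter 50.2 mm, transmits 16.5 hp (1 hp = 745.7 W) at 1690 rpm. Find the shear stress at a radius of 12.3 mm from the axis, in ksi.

0.199 ksi

ω = 2π·1690/60 = 177.0 rad/s, so T = P/ω = 16.5×745.7 / 177.0 = 69.52 N·m.
J = πd⁴/32 = π(0.0502)⁴/32 = 6.235×10^-7 m⁴.
Shear stress varies linearly with radius: τ = T·r/J = 69.52 × 0.0123 / 6.235×10^-7 = 1.372×10^6 Pa.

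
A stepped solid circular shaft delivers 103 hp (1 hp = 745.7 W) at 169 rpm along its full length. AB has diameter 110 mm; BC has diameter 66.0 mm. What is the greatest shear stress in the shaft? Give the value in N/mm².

76.9 N/mm²

ω = 2π·169/60 = 17.70 rad/s, so T = P/ω = 103×745.7 / 17.70 = 4340 N·m.
Under the same torque, τ_max = 16T/(πd³) is largest where d is smallest — segment BC (d = 66.0 mm).
τ_max = 16·4340/(π·(0.0660)³) = 7.688×10^7 Pa.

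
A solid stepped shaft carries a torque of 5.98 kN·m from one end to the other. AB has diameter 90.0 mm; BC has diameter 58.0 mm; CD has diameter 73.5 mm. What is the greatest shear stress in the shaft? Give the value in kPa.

Under the same torque, τ_max = 16T/(πd³) is largest where d is smallest — segment BC (d = 58.0 mm).
τ_max = 16·5980/(π·(0.0580)³) = 1.561×10^8 Pa.

156000 kPa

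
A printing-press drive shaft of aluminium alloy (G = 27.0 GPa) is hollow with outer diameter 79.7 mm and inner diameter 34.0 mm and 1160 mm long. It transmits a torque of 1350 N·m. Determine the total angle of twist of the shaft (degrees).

0.868°

J = π(d_o⁴ − d_i⁴)/32 = π(0.0797⁴ − 0.0340⁴)/32 = 3.830×10^-6 m⁴.
θ = T·L/(G·J) = 1350 × 1.16 / (27.0×10⁹ × 3.830×10^-6) = 0.01514 rad.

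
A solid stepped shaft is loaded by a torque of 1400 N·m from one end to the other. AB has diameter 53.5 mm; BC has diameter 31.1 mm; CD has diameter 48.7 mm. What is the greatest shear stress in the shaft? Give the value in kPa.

237000 kPa

Under the same torque, τ_max = 16T/(πd³) is largest where d is smallest — segment BC (d = 31.1 mm).
τ_max = 16·1400/(π·(0.0311)³) = 2.370×10^8 Pa.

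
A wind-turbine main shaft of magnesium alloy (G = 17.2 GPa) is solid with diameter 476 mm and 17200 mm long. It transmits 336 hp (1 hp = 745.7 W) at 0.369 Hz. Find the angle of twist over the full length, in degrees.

1.23°

ω = 2π·0.369 = 2.318 rad/s, so T = P/ω = 336×745.7 / 2.318 = 108100 N·m.
J = πd⁴/32 = π(0.476)⁴/32 = 5.040×10^-3 m⁴.
θ = T·L/(G·J) = 108100 × 17.2 / (17.2×10⁹ × 5.040×10^-3) = 0.02144 rad.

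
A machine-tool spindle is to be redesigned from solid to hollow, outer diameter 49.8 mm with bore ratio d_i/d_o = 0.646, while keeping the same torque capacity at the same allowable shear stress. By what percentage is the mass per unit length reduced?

33.8 %

Equal τ_max and T ⇒ the solid shaft needs d_s³ = d_o³(1−k⁴), so d_s = 49.8·(1−0.646⁴)^(1/3) = 46.72 mm.
Area ratio A_h/A_s = d_o²(1−k²)/d_s² = (1−k²)/(1−k⁴)^(2/3) = 0.6620.
Mass saving = 1 − 0.6620 = 33.8 %.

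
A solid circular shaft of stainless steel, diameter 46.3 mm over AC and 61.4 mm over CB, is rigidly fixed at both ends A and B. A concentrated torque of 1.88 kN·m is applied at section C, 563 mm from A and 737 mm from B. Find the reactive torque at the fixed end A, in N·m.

Compatibility: T_A·a/J_AC = T_B·b/J_CB with T_A + T_B = T₀.
J_AC = 4.51×10^-7 m⁴, J_CB = 1.40×10^-6 m⁴, so T_A = T₀·(J_AC/a)/((J_AC/a)+(J_CB/b)) = 559.1 N·m, T_B = 1321 N·m.

559 N·m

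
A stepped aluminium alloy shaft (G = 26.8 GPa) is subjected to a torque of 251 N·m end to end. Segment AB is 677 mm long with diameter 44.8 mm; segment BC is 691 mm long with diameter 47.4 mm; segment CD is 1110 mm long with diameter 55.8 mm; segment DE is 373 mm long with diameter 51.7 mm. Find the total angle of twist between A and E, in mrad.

J_AB = π(0.0448)⁴/32 = 3.95×10^-7 m⁴; J_BC = π(0.0474)⁴/32 = 4.96×10^-7 m⁴; J_CD = π(0.0558)⁴/32 = 9.52×10^-7 m⁴; J_DE = π(0.0517)⁴/32 = 7.01×10^-7 m⁴.
θ = (T/G)·Σ L_i/J_i = (251.0/26.8×10⁹)·(0.677/3.95×10^-7 + 0.691/4.96×10^-7 + 1.11/9.52×10^-7 + 0.373/7.01×10^-7) = 0.04500 rad.

45.0 mrad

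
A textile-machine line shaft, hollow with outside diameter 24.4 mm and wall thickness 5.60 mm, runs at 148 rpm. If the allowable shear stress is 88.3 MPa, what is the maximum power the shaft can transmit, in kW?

J = π(d_o⁴ − d_i⁴)/32 = π(0.0244⁴ − 0.0132⁴)/32 = 3.182×10^-8 m⁴.
T_max = τ_allow·J/r = 8.83×10^7 × 3.182×10^-8 / 0.0122 = 230.3 N·m.
ω = 2π·148/60 = 15.50 rad/s, so P_max = T_max·ω = 3569 W.

3.57 kW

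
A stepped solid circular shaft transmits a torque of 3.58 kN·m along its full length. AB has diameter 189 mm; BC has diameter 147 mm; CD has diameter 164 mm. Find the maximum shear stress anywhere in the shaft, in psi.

832 psi

Under the same torque, τ_max = 16T/(πd³) is largest where d is smallest — segment BC (d = 147 mm).
τ_max = 16·3580/(π·(0.147)³) = 5.740×10^6 Pa.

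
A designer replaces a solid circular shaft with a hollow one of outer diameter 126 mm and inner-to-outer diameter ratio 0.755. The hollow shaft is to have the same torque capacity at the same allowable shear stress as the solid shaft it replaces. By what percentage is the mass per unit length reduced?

44.1 %

Equal τ_max and T ⇒ the solid shaft needs d_s³ = d_o³(1−k⁴), so d_s = 126·(1−0.755⁴)^(1/3) = 110.5 mm.
Area ratio A_h/A_s = d_o²(1−k²)/d_s² = (1−k²)/(1−k⁴)^(2/3) = 0.5587.
Mass saving = 1 − 0.5587 = 44.1 %.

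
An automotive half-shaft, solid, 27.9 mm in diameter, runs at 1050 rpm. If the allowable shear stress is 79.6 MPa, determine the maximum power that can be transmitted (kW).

J = πd⁴/32 = π(0.0279)⁴/32 = 5.949×10^-8 m⁴.
T_max = τ_allow·J/r = 7.96×10^7 × 5.949×10^-8 / 0.0139 = 339.4 N·m.
ω = 2π·1050/60 = 110.0 rad/s, so P_max = T_max·ω = 3.732×10^4 W.

37.3 kW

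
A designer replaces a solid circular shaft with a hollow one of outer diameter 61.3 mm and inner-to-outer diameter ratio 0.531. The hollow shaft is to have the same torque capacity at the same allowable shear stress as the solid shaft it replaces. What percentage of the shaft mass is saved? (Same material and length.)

24.1 %

Equal τ_max and T ⇒ the solid shaft needs d_s³ = d_o³(1−k⁴), so d_s = 61.3·(1−0.531⁴)^(1/3) = 59.63 mm.
Area ratio A_h/A_s = d_o²(1−k²)/d_s² = (1−k²)/(1−k⁴)^(2/3) = 0.7588.
Mass saving = 1 − 0.7588 = 24.1 %.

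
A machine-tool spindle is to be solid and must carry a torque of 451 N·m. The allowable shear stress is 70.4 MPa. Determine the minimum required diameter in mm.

For a solid shaft τ_max = 16T/(πd³), so d = (16T/(π τ_allow))^(1/3) = (16·451.0/(π·7.04×10^7))^(1/3) = 0.03195 m.

32.0 mm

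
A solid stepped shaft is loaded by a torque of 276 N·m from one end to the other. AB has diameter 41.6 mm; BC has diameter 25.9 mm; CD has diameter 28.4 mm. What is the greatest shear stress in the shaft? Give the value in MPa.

80.9 MPa

Under the same torque, τ_max = 16T/(πd³) is largest where d is smallest — segment BC (d = 25.9 mm).
τ_max = 16·276.0/(π·(0.0259)³) = 8.091×10^7 Pa.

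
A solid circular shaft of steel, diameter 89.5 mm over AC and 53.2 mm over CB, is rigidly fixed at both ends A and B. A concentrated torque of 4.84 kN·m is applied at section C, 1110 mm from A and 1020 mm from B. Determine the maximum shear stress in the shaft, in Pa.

3.03e7 Pa

Compatibility: T_A·a/J_AC = T_B·b/J_CB with T_A + T_B = T₀.
J_AC = 6.30×10^-6 m⁴, J_CB = 7.86×10^-7 m⁴, so T_A = T₀·(J_AC/a)/((J_AC/a)+(J_CB/b)) = 4261 N·m, T_B = 578.9 N·m.
τ in each portion: τ_AC = 3.03×10^7 Pa, τ_CB = 1.96×10^7 Pa; maximum is in AC.
τ_max = T_AC·r/J = 4261·0.0447/6.30×10^-6 = 3.027×10^7 Pa.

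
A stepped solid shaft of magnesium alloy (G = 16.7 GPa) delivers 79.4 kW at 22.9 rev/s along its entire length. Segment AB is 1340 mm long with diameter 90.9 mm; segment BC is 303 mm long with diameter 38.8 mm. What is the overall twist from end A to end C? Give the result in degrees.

2.96°

ω = 2π·22.9 = 143.9 rad/s, so T = P/ω = 79.4×10³ / 143.9 = 551.8 N·m.
J_AB = π(0.0909)⁴/32 = 6.70×10^-6 m⁴; J_BC = π(0.0388)⁴/32 = 2.22×10^-7 m⁴.
θ = (T/G)·Σ L_i/J_i = (551.8/16.7×10⁹)·(1.34/6.70×10^-6 + 0.303/2.22×10^-7) = 0.05161 rad.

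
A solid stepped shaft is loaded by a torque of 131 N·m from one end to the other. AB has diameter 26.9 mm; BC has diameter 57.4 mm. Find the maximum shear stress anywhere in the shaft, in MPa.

Under the same torque, τ_max = 16T/(πd³) is largest where d is smallest — segment AB (d = 26.9 mm).
τ_max = 16·131.0/(π·(0.0269)³) = 3.428×10^7 Pa.

34.3 MPa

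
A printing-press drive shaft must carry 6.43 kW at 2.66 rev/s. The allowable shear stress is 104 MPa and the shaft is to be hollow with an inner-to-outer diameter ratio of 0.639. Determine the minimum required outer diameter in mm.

28.3 mm

ω = 2π·2.66 = 16.71 rad/s, so T = P/ω = 6.43×10³ / 16.71 = 384.7 N·m.
For a hollow shaft with d_i/d_o = 0.639: τ_max = 16T/(π d_o³ (1−k⁴)), so d_o = [16T/(π τ_allow (1−k⁴))]^(1/3) = [16·384.7/(π·1.04×10^8·0.8333)]^(1/3) = 0.02828 m.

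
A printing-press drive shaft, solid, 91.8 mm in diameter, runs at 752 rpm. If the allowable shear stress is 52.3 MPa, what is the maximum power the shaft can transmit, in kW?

626 kW

J = πd⁴/32 = π(0.0918)⁴/32 = 6.972×10^-6 m⁴.
T_max = τ_allow·J/r = 5.23×10^7 × 6.972×10^-6 / 0.0459 = 7944 N·m.
ω = 2π·752/60 = 78.75 rad/s, so P_max = T_max·ω = 6.256×10^5 W.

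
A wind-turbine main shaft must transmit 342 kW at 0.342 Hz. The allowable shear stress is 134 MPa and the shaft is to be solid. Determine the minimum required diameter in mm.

182 mm

ω = 2π·0.342 = 2.149 rad/s, so T = P/ω = 342×10³ / 2.149 = 159200 N·m.
For a solid shaft τ_max = 16T/(πd³), so d = (16T/(π τ_allow))^(1/3) = (16·159200/(π·1.34×10^8))^(1/3) = 0.1822 m.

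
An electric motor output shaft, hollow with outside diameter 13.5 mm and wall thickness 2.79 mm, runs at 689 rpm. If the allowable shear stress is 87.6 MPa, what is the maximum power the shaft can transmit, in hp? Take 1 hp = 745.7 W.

J = π(d_o⁴ − d_i⁴)/32 = π(0.0135⁴ − 0.00792⁴)/32 = 2.875×10^-9 m⁴.
T_max = τ_allow·J/r = 8.76×10^7 × 2.875×10^-9 / 0.00675 = 37.31 N·m.
ω = 2π·689/60 = 72.15 rad/s, so P_max = T_max·ω = 2692 W.

3.61 hp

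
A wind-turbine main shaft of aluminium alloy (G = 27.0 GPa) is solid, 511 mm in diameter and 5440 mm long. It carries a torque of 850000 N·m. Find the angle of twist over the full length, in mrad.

25.6 mrad

J = πd⁴/32 = π(0.511)⁴/32 = 6.694×10^-3 m⁴.
θ = T·L/(G·J) = 850000 × 5.44 / (27.0×10⁹ × 6.694×10^-3) = 0.02558 rad.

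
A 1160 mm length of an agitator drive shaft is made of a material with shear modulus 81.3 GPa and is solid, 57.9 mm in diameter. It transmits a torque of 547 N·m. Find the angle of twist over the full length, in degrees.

J = πd⁴/32 = π(0.0579)⁴/32 = 1.103×10^-6 m⁴.
θ = T·L/(G·J) = 547.0 × 1.16 / (81.3×10⁹ × 1.103×10^-6) = 7.074×10^-3 rad.

0.405°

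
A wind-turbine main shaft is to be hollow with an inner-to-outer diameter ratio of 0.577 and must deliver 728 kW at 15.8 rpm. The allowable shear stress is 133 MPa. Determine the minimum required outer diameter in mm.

ω = 2π·15.8/60 = 1.655 rad/s, so T = P/ω = 728×10³ / 1.655 = 440000 N·m.
For a hollow shaft with d_i/d_o = 0.577: τ_max = 16T/(π d_o³ (1−k⁴)), so d_o = [16T/(π τ_allow (1−k⁴))]^(1/3) = [16·440000/(π·1.33×10^8·0.8892)]^(1/3) = 0.2666 m.

267 mm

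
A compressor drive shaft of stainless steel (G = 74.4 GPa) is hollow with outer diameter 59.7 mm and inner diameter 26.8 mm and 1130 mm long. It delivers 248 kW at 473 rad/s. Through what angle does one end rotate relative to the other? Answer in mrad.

6.66 mrad

ω = 473 rad/s, so T = P/ω = 248×10³ / 473.0 = 524.3 N·m.
J = π(d_o⁴ − d_i⁴)/32 = π(0.0597⁴ − 0.0268⁴)/32 = 1.196×10^-6 m⁴.
θ = T·L/(G·J) = 524.3 × 1.13 / (74.4×10⁹ × 1.196×10^-6) = 6.656×10^-3 rad.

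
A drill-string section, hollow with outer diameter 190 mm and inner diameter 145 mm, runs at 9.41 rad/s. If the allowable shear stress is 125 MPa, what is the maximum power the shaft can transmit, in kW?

1050 kW

J = π(d_o⁴ − d_i⁴)/32 = π(0.190⁴ − 0.145⁴)/32 = 8.454×10^-5 m⁴.
T_max = τ_allow·J/r = 1.25×10^8 × 8.454×10^-5 / 0.0950 = 111200 N·m.
ω = 9.41 rad/s, so P_max = T_max·ω = 1.047×10^6 W.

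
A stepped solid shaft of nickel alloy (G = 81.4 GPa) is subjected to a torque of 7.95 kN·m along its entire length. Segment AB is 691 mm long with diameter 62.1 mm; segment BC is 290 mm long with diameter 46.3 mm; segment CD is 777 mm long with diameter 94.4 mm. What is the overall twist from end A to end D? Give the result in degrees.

J_AB = π(0.0621)⁴/32 = 1.46×10^-6 m⁴; J_BC = π(0.0463)⁴/32 = 4.51×10^-7 m⁴; J_CD = π(0.0944)⁴/32 = 7.80×10^-6 m⁴.
θ = (T/G)·Σ L_i/J_i = (7950/81.4×10⁹)·(0.691/1.46×10^-6 + 0.290/4.51×10^-7 + 0.777/7.80×10^-6) = 0.1187 rad.

6.80°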